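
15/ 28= 0.54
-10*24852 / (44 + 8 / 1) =-62130 / 13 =-4779.23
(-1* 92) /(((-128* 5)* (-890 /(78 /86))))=-897 /6123200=-0.00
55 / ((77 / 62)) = 44.29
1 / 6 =0.17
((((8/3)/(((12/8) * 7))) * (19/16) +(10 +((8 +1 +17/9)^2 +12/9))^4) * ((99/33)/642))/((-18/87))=-2488222587665817887/386903928348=-6431112.24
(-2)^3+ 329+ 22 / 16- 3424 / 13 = 6135 / 104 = 58.99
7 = 7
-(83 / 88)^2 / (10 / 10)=-6889 / 7744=-0.89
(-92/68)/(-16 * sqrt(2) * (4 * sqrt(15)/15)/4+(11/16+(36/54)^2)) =2699280/57903683+2543616 * sqrt(30)/57903683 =0.29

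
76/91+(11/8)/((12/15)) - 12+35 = 74413/2912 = 25.55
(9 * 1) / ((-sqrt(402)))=-3 * sqrt(402) / 134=-0.45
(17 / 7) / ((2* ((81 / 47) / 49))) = 5593 / 162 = 34.52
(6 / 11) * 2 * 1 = 12 / 11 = 1.09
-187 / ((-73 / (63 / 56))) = 1683 / 584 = 2.88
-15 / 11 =-1.36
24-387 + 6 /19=-362.68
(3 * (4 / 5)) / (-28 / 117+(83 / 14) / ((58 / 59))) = 1140048 / 2751065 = 0.41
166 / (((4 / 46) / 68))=129812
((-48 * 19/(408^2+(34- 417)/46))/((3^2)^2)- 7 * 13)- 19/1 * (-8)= 12611000783/206737947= 61.00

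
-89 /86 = -1.03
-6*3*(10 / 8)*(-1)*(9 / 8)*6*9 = 10935 / 8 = 1366.88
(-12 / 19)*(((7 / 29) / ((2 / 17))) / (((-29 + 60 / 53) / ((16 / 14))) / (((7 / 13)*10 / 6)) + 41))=-1513680 / 16153667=-0.09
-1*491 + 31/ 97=-47596/ 97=-490.68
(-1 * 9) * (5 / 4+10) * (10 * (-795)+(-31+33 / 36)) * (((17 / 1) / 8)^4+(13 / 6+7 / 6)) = 1256244030135 / 65536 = 19168762.67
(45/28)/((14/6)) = 135/196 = 0.69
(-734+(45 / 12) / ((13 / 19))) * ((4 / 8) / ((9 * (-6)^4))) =-37883 / 1213056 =-0.03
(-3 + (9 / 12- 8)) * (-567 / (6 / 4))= 7749 / 2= 3874.50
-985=-985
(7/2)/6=7/12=0.58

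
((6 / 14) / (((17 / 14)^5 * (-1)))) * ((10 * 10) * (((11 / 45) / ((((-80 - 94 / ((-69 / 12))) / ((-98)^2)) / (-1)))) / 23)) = -20292099520 / 779501493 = -26.03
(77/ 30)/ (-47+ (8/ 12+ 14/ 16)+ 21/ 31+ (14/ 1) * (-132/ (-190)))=-0.07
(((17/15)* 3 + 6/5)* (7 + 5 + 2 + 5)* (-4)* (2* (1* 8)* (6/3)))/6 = -27968/15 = -1864.53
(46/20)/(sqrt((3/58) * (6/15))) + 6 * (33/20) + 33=23 * sqrt(435)/30 + 429/10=58.89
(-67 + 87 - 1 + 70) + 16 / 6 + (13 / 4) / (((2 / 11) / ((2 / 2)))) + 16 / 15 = 13273 / 120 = 110.61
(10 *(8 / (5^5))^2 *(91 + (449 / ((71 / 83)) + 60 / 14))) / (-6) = -6575488 / 970703125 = -0.01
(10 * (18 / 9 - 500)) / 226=-2490 / 113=-22.04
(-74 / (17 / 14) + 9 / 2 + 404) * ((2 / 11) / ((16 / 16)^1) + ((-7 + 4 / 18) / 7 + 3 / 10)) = -4426123 / 26180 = -169.07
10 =10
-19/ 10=-1.90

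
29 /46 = 0.63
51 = 51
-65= -65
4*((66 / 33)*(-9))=-72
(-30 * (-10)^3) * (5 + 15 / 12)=187500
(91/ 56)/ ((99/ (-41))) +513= 512.33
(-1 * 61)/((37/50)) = -3050/37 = -82.43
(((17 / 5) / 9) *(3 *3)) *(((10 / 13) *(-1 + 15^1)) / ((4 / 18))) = 2142 / 13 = 164.77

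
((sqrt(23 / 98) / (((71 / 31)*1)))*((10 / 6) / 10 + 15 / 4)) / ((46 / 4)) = 1457*sqrt(46) / 137172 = 0.07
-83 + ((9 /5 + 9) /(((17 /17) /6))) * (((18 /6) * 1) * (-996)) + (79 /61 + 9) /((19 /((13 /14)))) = -7857639141 /40565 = -193704.90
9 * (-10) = -90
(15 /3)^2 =25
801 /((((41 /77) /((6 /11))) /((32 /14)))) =1875.51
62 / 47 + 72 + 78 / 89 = 310360 / 4183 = 74.20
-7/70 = -1/10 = -0.10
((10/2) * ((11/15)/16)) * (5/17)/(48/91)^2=455455/1880064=0.24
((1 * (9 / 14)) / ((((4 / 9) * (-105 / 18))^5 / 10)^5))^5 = -4916805934176960357500698246628457220923374136635446571844895448082706616718815876120689786995423007352054922010809318916550911722532215638037453616121092500492217652798245412869655043 / 23328949348058551391873702849703169582811353324987247534408453423754553105837359674586598571040970236465537039680000000000000000000000000000000000000000000000000000000000000000000000000000000000000000000000000000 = -0.00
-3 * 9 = -27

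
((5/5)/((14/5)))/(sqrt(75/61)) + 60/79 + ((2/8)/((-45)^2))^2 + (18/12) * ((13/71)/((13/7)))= sqrt(183)/42 + 333922100609/368006490000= 1.23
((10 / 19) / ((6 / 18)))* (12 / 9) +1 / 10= 419 / 190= 2.21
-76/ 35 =-2.17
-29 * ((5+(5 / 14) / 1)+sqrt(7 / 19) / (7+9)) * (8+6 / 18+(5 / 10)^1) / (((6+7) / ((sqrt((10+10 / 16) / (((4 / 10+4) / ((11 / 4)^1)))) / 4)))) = -192125 * sqrt(17) / 11648 - 7685 * sqrt(2261) / 758784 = -68.49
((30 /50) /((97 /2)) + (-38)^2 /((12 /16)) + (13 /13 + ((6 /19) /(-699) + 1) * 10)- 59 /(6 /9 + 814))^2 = 929134770740269554166388881 /247826323251900291600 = 3749136.73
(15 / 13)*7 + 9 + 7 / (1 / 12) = 1314 / 13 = 101.08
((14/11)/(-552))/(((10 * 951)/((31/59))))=-217/1703469240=-0.00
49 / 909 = 0.05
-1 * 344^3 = -40707584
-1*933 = -933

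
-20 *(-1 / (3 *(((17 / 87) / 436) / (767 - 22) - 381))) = -188395600 / 10766808523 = -0.02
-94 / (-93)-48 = -4370 / 93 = -46.99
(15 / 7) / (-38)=-15 / 266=-0.06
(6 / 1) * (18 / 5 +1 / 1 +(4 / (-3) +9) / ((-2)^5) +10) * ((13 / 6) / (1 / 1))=89609 / 480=186.69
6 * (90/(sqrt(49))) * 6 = 3240/7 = 462.86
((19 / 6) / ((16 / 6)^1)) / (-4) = -19 / 64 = -0.30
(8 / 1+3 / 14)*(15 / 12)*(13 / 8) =7475 / 448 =16.69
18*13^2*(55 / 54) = 9295 / 3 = 3098.33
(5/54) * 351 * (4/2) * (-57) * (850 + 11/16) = -50428755/16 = -3151797.19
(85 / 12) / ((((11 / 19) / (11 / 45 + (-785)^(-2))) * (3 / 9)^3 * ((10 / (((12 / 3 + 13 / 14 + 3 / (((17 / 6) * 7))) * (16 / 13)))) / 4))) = 1368873696 / 6778475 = 201.94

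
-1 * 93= -93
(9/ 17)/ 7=9/ 119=0.08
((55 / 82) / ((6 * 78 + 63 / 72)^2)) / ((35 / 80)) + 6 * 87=191625741634 / 367099117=522.00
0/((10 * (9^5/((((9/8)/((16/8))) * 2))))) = 0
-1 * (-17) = 17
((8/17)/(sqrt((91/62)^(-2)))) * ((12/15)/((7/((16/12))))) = 832/7905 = 0.11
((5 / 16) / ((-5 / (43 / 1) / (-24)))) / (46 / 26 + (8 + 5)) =559 / 128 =4.37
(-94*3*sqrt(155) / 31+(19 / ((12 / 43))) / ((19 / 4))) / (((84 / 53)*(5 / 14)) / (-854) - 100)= -973133 / 6789345+6381942*sqrt(155) / 70156565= 0.99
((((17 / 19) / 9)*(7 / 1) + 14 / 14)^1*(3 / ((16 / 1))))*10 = 725 / 228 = 3.18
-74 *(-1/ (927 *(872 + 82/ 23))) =851/ 9333963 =0.00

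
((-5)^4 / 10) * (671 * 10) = 419375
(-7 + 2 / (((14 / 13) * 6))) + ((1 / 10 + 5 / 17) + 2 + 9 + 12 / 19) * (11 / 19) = 175124 / 644385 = 0.27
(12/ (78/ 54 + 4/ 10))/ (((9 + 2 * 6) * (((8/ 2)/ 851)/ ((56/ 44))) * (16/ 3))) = 114885/ 7304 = 15.73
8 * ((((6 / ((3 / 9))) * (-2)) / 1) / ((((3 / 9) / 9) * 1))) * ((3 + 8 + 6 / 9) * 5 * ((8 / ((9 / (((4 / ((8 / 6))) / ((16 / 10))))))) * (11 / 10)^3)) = -1006236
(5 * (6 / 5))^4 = 1296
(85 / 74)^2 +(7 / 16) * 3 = 57649 / 21904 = 2.63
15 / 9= 1.67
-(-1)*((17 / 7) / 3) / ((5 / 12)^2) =816 / 175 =4.66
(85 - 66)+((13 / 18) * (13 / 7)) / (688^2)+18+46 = 4950231721 / 59641344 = 83.00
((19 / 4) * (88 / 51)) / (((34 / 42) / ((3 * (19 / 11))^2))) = 864234 / 3179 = 271.86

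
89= 89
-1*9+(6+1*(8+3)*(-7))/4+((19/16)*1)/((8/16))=-195/8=-24.38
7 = 7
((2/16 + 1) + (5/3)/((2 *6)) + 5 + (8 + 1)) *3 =1099/24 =45.79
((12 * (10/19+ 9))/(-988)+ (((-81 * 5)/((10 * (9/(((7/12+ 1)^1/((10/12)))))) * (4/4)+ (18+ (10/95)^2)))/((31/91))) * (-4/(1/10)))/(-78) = -416192090689/44637966958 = -9.32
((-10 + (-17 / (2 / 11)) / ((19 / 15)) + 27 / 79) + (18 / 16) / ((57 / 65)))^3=-961361607266243351 / 1731458304512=-555232.32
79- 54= 25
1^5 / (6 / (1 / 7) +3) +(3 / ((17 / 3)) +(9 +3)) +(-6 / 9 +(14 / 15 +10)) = 17456 / 765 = 22.82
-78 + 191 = 113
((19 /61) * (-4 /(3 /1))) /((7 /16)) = -1216 /1281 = -0.95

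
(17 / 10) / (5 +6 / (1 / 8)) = 17 / 530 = 0.03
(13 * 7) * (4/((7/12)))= 624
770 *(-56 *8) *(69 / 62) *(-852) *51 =517127466240 / 31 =16681531169.03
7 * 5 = 35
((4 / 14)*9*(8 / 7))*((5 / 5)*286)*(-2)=-82368 / 49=-1680.98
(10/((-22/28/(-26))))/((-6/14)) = -25480/33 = -772.12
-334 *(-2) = 668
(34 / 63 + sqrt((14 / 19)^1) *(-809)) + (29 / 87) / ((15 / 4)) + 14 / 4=289 / 70 - 809 *sqrt(266) / 19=-690.31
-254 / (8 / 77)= -9779 / 4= -2444.75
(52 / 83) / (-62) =-26 / 2573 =-0.01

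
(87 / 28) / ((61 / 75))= 6525 / 1708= 3.82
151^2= 22801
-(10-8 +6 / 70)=-73 / 35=-2.09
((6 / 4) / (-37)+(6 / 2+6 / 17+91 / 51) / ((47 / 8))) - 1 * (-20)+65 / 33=14831131 / 650386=22.80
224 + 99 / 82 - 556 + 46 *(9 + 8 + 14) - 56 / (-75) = 6740117 / 6150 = 1095.95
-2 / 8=-1 / 4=-0.25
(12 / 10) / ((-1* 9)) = -2 / 15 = -0.13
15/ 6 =5/ 2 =2.50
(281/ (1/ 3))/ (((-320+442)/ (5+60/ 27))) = 18265/ 366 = 49.90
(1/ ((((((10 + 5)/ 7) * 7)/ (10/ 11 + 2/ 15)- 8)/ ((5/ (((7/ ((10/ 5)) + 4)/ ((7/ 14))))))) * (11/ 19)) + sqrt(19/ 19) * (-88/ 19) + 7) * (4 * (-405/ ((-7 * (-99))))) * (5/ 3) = -169410700/ 17686207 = -9.58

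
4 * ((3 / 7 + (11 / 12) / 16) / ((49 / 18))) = 1959 / 2744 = 0.71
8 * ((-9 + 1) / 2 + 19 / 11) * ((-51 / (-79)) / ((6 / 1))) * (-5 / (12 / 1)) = 2125 / 2607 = 0.82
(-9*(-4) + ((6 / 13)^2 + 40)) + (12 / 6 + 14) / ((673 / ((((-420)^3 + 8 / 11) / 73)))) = -2196712853648 / 91330811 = -24052.26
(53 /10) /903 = 53 /9030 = 0.01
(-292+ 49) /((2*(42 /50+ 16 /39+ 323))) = -236925 /632288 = -0.37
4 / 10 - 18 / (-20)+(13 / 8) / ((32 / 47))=4719 / 1280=3.69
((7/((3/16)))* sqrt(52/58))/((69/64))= 32.79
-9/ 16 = -0.56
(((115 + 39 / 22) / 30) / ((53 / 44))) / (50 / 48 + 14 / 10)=20552 / 15529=1.32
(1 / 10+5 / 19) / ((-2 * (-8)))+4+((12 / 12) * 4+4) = 36549 / 3040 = 12.02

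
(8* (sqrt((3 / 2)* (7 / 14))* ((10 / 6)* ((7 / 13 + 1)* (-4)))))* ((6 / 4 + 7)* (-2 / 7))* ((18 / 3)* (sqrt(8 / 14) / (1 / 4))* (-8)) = -3481600* sqrt(21) / 637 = -25046.62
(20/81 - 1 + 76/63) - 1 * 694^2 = -273087355/567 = -481635.55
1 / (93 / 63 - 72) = -0.01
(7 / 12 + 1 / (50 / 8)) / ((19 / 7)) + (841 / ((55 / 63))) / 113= 62340943 / 7085100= 8.80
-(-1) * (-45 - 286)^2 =109561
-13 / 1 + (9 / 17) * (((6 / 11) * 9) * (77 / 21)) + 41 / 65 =-3138 / 1105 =-2.84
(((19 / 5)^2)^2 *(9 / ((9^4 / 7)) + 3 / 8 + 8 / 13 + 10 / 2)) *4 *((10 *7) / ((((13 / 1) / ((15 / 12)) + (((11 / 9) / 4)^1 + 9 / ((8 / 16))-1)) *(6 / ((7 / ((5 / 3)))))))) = 8850.62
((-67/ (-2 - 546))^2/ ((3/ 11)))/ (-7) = -49379/ 6306384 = -0.01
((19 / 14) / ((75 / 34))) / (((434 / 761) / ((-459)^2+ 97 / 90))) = 4660765808761 / 20506500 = 227282.36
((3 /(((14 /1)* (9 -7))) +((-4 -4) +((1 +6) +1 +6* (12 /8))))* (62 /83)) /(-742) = -7905 /862204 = -0.01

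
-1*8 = -8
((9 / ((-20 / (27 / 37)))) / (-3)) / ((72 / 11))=99 / 5920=0.02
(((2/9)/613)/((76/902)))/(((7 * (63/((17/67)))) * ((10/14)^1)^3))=53669/7901033625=0.00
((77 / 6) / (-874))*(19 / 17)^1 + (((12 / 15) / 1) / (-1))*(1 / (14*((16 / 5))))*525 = -9.39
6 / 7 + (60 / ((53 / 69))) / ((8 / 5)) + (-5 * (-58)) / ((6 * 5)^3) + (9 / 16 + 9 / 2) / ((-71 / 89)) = 12330249131 / 284482800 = 43.34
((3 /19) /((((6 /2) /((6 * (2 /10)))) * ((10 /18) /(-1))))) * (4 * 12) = -2592 /475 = -5.46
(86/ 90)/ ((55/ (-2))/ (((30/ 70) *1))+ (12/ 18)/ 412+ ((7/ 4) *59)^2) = 70864/ 785828835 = 0.00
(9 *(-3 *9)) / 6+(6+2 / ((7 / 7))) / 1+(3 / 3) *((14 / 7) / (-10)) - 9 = -417 / 10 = -41.70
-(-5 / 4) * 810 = 2025 / 2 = 1012.50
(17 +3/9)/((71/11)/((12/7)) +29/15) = 11440/3761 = 3.04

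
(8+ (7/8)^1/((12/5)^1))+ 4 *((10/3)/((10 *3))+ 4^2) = 20969/288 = 72.81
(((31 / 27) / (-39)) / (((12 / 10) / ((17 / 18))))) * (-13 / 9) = 2635 / 78732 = 0.03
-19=-19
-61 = -61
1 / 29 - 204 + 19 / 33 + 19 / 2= -371105 / 1914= -193.89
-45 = -45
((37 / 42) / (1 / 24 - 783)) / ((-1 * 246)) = 74 / 16179051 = 0.00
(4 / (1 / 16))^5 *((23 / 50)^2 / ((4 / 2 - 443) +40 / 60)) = -426007068672 / 825625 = -515981.31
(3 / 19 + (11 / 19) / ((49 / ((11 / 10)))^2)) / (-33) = -721631 / 150542700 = -0.00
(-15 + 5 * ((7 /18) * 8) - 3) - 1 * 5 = -67 /9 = -7.44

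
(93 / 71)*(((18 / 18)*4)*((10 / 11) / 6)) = 620 / 781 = 0.79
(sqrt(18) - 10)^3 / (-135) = 308 / 27 - 106 * sqrt(2) / 15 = 1.41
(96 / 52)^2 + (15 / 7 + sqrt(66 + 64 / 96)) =6567 / 1183 + 10 * sqrt(6) / 3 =13.72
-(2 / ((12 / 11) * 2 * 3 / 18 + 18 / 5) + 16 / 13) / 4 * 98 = -120491 / 2834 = -42.52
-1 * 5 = -5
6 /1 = 6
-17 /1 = -17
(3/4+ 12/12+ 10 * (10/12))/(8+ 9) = 121/204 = 0.59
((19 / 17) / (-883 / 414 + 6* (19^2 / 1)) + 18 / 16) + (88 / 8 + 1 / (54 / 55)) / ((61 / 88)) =3704949952903 / 200661217272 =18.46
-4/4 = -1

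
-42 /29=-1.45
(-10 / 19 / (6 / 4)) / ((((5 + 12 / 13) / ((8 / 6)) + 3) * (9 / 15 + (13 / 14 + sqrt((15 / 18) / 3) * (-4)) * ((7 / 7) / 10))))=-14123200 / 188337291 - 4076800 * sqrt(10) / 565011873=-0.10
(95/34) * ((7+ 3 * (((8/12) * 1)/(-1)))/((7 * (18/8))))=950/1071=0.89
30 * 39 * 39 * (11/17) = 501930/17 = 29525.29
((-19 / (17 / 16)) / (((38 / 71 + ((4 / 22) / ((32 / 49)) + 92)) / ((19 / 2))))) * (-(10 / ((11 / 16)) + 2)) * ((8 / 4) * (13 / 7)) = 2217799168 / 19716583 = 112.48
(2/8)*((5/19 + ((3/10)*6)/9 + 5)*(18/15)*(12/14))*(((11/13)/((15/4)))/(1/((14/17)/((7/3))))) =411048/3674125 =0.11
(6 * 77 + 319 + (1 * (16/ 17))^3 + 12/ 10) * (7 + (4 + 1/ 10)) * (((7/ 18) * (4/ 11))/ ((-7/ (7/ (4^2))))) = -1660640919/ 21617200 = -76.82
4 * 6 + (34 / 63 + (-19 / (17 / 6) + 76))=100496 / 1071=93.83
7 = 7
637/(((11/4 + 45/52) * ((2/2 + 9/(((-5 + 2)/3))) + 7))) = -8281/47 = -176.19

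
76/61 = 1.25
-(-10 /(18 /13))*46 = 2990 /9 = 332.22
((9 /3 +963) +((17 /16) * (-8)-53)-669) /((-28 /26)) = -6123 /28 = -218.68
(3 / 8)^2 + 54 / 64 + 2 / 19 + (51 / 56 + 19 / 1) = 178755 / 8512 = 21.00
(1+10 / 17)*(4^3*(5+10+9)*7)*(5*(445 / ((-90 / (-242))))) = 1736824320 / 17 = 102166136.47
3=3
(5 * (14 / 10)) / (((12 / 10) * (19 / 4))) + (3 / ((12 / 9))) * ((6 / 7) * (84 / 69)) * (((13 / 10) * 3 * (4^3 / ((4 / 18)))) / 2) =8651074 / 6555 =1319.77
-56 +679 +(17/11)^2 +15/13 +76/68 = 16784254/26741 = 627.66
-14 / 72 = -7 / 36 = -0.19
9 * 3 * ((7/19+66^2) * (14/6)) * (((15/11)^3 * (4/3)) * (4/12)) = 309298.88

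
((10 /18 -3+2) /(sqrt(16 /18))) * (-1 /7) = sqrt(2) /21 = 0.07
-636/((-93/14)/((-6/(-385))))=2544/1705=1.49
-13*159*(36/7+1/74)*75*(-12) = 2484430650/259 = 9592396.33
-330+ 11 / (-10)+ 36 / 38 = -62729 / 190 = -330.15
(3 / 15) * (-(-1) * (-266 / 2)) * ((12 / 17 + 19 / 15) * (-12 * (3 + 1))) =1070384 / 425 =2518.55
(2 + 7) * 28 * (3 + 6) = 2268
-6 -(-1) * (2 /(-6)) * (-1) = -17 /3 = -5.67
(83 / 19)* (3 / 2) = 249 / 38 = 6.55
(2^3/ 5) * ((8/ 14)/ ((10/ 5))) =16/ 35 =0.46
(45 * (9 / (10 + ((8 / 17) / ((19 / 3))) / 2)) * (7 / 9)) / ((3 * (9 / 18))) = 33915 / 1621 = 20.92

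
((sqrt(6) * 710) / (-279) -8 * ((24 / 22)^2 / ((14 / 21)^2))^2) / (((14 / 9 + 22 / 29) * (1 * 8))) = -6849684 / 2210791 -10295 * sqrt(6) / 74896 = -3.43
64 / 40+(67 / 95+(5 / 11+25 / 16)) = 72269 / 16720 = 4.32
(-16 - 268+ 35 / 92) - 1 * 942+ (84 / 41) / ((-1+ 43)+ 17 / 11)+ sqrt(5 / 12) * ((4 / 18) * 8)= -2214349715 / 1806788+ 8 * sqrt(15) / 27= -1224.42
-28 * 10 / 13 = -280 / 13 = -21.54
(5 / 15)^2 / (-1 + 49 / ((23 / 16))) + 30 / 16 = 102919 / 54792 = 1.88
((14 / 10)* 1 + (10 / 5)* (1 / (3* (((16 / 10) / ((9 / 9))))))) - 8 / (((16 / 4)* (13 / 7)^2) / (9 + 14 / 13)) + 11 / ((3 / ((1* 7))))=2852573 / 131820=21.64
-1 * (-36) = 36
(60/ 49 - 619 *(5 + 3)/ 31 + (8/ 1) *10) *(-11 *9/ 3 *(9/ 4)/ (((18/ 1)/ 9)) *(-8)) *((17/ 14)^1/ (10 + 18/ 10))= -1505460330/ 627347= -2399.73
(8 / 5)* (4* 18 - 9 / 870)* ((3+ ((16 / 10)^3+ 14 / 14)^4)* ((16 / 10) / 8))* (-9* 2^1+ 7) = -151916913141750768 / 885009765625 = -171655.63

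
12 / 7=1.71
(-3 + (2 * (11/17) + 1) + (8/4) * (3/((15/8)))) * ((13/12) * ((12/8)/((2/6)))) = 2067/170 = 12.16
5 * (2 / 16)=5 / 8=0.62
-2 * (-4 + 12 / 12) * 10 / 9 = 20 / 3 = 6.67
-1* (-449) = 449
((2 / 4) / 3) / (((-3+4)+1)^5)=1 / 192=0.01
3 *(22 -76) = -162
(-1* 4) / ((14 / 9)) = -18 / 7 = -2.57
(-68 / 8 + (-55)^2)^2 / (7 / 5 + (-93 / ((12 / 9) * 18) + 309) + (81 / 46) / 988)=344619771015 / 11609191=29685.08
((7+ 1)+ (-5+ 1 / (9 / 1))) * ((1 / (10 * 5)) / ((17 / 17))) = 14 / 225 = 0.06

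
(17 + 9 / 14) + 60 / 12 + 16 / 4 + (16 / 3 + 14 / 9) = 4225 / 126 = 33.53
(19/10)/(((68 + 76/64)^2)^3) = 159383552/9201438539245969245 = 0.00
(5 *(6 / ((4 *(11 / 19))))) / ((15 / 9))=171 / 22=7.77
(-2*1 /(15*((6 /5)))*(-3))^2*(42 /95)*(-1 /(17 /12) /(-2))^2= 168 /27455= 0.01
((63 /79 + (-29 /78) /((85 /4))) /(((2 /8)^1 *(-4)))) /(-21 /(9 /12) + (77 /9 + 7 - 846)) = 612789 /674441170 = 0.00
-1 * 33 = -33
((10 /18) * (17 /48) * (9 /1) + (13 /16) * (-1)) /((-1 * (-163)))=23 /3912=0.01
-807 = -807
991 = 991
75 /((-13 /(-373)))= 27975 /13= 2151.92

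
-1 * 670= -670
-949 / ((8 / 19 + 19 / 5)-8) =90155 / 359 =251.13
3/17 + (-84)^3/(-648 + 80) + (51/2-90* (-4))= 3450015/2414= 1429.17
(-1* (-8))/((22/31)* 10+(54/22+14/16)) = 0.77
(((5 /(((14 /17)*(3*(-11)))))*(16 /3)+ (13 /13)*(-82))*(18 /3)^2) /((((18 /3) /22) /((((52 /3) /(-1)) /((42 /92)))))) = 550217408 /1323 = 415886.17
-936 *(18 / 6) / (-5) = 2808 / 5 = 561.60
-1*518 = -518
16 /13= 1.23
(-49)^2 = 2401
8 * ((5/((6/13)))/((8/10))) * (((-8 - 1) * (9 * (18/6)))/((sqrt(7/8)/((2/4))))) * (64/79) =-1684800 * sqrt(14)/553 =-11399.54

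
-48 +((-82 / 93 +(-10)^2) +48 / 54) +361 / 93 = 503 / 9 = 55.89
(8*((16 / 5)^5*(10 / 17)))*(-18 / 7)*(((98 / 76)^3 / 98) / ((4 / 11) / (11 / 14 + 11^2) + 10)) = -12141814874112 / 1367213901125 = -8.88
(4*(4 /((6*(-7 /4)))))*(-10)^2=-3200 /21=-152.38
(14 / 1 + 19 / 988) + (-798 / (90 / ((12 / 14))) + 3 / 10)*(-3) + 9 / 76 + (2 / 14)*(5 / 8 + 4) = 2538059 / 69160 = 36.70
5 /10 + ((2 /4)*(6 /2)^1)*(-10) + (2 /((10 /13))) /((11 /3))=-1517 /110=-13.79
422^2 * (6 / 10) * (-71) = -37931892 / 5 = -7586378.40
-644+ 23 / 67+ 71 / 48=-2065243 / 3216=-642.18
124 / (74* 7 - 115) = 4 / 13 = 0.31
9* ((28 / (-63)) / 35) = -4 / 35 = -0.11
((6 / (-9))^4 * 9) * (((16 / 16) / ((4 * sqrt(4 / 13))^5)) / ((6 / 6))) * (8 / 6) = 169 * sqrt(13) / 13824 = 0.04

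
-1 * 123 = -123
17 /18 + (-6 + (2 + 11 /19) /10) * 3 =-13921 /855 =-16.28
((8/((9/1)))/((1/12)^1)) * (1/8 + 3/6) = 20/3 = 6.67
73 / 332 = 0.22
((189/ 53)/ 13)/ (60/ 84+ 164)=0.00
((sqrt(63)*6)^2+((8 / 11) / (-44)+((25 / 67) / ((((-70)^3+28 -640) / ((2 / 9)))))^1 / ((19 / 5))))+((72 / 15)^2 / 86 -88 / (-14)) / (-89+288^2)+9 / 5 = 337057721163756785030287 / 148497737217131090250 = 2269.78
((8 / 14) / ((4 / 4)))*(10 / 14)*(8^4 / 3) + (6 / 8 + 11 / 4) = 164869 / 294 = 560.78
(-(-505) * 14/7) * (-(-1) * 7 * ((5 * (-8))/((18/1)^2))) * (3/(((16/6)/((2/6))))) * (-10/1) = 88375/27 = 3273.15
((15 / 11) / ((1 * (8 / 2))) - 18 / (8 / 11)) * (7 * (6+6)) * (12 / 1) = -270648 / 11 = -24604.36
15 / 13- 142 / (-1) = 1861 / 13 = 143.15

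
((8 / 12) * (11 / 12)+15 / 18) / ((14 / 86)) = 559 / 63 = 8.87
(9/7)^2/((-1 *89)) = -81/4361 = -0.02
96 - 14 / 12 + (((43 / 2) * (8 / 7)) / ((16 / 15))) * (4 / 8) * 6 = 13771 / 84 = 163.94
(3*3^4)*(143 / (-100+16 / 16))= -351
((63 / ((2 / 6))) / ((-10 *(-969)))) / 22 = 63 / 71060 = 0.00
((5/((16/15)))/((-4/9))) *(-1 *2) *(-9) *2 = -6075/16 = -379.69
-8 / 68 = -2 / 17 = -0.12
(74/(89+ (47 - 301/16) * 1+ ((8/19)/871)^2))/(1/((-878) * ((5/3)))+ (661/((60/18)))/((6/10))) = 355876854435440/186260120506908977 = 0.00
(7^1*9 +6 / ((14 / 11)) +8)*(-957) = -507210 / 7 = -72458.57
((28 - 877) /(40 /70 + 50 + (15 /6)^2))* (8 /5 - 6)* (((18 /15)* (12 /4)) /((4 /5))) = 2353428 /7955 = 295.84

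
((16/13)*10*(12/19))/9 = 640/741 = 0.86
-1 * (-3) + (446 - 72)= 377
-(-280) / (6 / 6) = 280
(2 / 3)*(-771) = -514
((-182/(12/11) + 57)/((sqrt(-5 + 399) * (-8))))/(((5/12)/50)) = 3295 * sqrt(394)/788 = 83.00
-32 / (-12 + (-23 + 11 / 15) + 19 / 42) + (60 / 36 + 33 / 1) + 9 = 105599 / 2367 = 44.61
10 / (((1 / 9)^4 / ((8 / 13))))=524880 / 13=40375.38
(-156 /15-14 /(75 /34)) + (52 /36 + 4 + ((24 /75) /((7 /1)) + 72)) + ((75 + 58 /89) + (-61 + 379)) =63694844 /140175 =454.40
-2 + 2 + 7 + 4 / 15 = 109 / 15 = 7.27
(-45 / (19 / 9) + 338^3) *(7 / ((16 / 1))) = 5135721941 / 304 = 16893822.17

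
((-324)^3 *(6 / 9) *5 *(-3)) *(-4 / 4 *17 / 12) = -481839840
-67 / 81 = -0.83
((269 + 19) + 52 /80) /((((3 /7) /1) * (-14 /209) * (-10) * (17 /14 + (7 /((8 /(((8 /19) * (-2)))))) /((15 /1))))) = 160472081 /185960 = 862.94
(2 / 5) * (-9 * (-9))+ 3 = 177 / 5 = 35.40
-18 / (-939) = 6 / 313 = 0.02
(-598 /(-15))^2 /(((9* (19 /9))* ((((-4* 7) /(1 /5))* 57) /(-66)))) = 1966822 /2842875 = 0.69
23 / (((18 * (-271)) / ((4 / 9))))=-46 / 21951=-0.00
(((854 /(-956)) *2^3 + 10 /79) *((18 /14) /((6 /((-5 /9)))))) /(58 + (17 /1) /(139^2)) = 1280421991 /88866579627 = 0.01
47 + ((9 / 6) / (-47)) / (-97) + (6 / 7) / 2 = 3027197 / 63826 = 47.43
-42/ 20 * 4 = -8.40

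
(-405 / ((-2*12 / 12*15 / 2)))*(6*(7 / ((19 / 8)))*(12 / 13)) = 108864 / 247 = 440.74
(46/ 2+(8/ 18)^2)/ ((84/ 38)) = 35701/ 3402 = 10.49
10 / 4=5 / 2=2.50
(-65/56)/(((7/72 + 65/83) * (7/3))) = -145665/257789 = -0.57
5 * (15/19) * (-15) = -1125/19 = -59.21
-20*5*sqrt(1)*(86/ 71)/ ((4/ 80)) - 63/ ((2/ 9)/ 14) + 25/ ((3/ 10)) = -1343647/ 213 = -6308.20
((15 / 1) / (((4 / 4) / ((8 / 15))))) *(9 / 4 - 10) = -62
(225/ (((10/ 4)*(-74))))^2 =2025/ 1369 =1.48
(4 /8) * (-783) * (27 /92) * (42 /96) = -147987 /2944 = -50.27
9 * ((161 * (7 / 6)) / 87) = 19.43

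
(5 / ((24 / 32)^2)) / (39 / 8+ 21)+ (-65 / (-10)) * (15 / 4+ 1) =465281 / 14904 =31.22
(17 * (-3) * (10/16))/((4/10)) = -1275/16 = -79.69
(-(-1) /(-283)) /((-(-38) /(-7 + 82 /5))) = -47 /53770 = -0.00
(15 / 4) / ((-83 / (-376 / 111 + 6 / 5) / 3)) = 1821 / 6142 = 0.30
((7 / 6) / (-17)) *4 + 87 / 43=3835 / 2193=1.75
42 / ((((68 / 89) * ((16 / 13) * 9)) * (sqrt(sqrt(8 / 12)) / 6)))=8099 * 2^(3 / 4) * 3^(1 / 4) / 544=32.95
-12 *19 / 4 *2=-114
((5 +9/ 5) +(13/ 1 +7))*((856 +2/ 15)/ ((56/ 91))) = 5592691/ 150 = 37284.61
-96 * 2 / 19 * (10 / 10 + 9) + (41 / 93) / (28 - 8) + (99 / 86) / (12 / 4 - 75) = -614209597 / 6078480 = -101.05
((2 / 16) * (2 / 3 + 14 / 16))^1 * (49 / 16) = 1813 / 3072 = 0.59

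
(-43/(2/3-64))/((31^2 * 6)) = 43/365180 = 0.00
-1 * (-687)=687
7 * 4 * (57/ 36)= 133/ 3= 44.33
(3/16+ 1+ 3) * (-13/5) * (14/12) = -6097/480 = -12.70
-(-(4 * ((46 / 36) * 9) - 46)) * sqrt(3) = 0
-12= -12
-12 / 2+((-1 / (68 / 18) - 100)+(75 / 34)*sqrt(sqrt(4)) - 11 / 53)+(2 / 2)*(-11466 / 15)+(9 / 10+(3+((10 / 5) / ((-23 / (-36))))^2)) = -408553334 / 476629+75*sqrt(2) / 34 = -854.05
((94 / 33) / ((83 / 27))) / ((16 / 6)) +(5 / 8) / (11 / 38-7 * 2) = 287207 / 951346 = 0.30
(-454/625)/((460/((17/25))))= -3859/3593750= -0.00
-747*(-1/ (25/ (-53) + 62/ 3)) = 118773/ 3211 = 36.99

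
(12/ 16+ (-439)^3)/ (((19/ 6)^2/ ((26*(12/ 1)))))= -950277948984/ 361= -2632348889.15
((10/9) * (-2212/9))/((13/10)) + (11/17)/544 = -2045646017/9738144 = -210.07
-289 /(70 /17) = -4913 /70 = -70.19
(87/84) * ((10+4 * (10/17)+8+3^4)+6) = 52925/476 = 111.19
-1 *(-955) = 955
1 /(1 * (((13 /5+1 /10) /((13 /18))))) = 65 /243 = 0.27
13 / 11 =1.18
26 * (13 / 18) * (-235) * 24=-105906.67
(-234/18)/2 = -13/2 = -6.50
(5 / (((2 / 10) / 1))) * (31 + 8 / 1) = 975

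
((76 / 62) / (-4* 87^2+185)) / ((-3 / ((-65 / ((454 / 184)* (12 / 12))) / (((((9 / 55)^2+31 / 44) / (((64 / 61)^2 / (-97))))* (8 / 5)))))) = 7038986240000 / 2028948510151845813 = 0.00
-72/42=-12/7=-1.71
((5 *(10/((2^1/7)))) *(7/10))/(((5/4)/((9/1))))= 882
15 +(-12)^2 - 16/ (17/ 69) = 1599/ 17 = 94.06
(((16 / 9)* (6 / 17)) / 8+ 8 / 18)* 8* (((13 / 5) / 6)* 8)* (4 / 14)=13312 / 3213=4.14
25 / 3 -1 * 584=-1727 / 3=-575.67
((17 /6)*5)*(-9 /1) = -255 /2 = -127.50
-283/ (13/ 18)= -5094/ 13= -391.85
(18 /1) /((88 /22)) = 9 /2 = 4.50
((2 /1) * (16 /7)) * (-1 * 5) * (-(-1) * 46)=-7360 /7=-1051.43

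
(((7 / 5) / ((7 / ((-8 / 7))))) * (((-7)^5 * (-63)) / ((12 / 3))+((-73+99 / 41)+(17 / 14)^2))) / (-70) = 2126656194 / 2461025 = 864.13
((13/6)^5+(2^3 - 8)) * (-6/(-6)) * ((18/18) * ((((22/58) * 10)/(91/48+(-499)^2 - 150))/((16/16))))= 20421115/28058661711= 0.00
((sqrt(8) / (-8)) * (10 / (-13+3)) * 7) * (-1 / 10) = -7 * sqrt(2) / 40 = -0.25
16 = 16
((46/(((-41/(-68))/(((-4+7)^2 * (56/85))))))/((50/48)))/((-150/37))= -13724928/128125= -107.12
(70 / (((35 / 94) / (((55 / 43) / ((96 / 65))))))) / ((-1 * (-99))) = 15275 / 9288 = 1.64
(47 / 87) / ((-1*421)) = -47 / 36627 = -0.00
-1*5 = -5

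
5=5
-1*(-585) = 585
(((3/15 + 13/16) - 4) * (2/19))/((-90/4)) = 239/17100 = 0.01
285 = 285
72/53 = 1.36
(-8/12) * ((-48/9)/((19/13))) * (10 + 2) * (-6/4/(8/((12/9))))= -416/57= -7.30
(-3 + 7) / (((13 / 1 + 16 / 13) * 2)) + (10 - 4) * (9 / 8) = 5099 / 740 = 6.89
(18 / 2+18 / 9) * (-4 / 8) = -11 / 2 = -5.50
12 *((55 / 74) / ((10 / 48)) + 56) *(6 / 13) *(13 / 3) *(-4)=-211584 / 37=-5718.49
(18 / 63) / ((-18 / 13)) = -13 / 63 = -0.21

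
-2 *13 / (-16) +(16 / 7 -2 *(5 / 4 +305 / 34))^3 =-40327830547 / 6740636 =-5982.79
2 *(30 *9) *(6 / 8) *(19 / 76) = 405 / 4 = 101.25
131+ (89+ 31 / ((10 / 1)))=2231 / 10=223.10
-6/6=-1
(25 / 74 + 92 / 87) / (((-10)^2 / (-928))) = -35932 / 2775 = -12.95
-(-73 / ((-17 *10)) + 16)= -2793 / 170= -16.43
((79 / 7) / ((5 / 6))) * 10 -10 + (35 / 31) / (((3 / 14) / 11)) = 119384 / 651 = 183.39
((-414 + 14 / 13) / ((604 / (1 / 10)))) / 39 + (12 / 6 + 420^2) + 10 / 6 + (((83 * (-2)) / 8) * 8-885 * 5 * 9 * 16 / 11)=498161878204 / 4210635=118310.39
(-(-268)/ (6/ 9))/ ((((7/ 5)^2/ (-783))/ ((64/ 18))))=-571004.08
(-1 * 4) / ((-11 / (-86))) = -344 / 11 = -31.27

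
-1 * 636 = -636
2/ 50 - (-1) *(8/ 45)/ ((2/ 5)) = 109/ 225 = 0.48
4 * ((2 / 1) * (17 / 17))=8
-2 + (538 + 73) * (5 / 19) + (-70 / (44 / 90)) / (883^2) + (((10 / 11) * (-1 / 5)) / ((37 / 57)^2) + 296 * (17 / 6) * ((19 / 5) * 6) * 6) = 128149128005011232 / 1115426981845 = 114887.96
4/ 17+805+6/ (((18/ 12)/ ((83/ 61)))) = 840673/ 1037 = 810.68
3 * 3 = 9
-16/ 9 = -1.78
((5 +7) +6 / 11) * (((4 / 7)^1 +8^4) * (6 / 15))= 20557.34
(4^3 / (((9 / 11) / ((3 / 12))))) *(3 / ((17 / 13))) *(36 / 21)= 9152 / 119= 76.91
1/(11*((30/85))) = 17/66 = 0.26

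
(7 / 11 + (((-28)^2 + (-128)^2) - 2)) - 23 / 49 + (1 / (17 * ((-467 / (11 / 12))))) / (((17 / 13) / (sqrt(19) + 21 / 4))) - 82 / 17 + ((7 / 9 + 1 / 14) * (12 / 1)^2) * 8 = 21113093176589 / 1163920912 - 143 * sqrt(19) / 1619556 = 18139.63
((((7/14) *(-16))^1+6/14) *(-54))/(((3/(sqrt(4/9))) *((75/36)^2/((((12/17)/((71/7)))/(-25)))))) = -1099008/18859375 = -0.06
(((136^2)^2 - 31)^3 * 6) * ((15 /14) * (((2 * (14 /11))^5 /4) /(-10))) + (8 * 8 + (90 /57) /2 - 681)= -2104093440606342058554753587713108 /3059969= -687619201569147288274735300.00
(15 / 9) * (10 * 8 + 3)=138.33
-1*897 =-897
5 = 5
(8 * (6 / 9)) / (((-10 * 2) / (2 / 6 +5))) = -64 / 45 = -1.42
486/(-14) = -243/7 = -34.71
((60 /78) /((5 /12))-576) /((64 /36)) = -8397 /26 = -322.96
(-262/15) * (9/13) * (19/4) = -7467/130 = -57.44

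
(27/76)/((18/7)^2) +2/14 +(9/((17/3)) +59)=6596855/108528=60.78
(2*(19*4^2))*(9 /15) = 1824 /5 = 364.80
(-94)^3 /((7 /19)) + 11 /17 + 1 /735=-28169248258 /12495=-2254441.64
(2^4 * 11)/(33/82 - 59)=-14432/4805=-3.00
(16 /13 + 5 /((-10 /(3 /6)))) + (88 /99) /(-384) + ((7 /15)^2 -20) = -2640049 /140400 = -18.80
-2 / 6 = -0.33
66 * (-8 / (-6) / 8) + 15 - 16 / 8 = 24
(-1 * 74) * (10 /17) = -740 /17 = -43.53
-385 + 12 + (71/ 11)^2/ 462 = -20846405/ 55902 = -372.91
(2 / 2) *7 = 7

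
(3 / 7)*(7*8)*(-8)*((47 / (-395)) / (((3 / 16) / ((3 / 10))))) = 72192 / 1975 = 36.55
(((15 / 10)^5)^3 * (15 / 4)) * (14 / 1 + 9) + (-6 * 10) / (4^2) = 4949881395 / 131072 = 37764.60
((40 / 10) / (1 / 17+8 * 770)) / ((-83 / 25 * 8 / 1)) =-425 / 17383686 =-0.00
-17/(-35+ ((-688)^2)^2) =-17/224054542301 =-0.00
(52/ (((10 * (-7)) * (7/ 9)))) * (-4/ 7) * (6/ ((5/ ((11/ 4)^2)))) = 4.95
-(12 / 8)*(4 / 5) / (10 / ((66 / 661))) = -198 / 16525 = -0.01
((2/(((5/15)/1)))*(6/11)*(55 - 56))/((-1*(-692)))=-9/1903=-0.00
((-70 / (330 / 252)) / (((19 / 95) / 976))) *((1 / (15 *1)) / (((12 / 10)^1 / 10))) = -4782400 / 33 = -144921.21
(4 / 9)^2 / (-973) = -16 / 78813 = -0.00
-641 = -641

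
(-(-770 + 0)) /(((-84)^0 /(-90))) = -69300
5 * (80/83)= 4.82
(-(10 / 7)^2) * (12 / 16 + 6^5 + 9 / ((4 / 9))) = -779700 / 49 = -15912.24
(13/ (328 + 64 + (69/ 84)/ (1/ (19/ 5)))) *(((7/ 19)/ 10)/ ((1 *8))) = 637/ 4204092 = 0.00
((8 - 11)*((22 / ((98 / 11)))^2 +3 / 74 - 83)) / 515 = 8193783 / 18300422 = 0.45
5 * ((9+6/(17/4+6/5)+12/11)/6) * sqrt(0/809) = 0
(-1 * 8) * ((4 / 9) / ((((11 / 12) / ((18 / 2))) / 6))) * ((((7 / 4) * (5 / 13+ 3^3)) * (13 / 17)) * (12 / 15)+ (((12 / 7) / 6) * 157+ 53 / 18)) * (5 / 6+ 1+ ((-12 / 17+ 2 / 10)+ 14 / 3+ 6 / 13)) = -104278.05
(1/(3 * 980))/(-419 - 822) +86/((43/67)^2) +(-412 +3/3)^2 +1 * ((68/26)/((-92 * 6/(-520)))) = 203432617318277/1202802020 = 169132.25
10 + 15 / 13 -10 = 15 / 13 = 1.15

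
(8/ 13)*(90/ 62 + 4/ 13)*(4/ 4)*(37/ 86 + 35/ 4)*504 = 1128467088/ 225277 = 5009.24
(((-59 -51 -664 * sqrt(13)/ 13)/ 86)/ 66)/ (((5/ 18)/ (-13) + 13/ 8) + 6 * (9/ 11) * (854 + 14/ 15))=-0.00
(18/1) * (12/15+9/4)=549/10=54.90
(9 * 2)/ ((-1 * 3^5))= -0.07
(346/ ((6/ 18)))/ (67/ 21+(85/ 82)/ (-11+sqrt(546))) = 49513764636/ 153420923-37536156 * sqrt(546)/ 153420923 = 317.01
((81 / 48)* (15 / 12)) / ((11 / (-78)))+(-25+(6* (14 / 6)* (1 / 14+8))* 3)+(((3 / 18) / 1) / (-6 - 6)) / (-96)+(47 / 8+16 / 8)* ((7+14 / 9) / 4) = 24017483 / 76032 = 315.89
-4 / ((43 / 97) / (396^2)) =-60844608 / 43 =-1414990.88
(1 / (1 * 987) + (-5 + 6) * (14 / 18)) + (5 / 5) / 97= 226643 / 287217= 0.79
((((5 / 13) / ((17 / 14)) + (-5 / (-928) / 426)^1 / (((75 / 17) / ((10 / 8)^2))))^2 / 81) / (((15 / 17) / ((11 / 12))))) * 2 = 3881759904867566095 / 1508310572930143617024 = 0.00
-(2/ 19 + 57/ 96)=-425/ 608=-0.70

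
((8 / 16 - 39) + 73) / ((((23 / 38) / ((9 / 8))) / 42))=10773 / 4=2693.25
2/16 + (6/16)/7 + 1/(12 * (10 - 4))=97/504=0.19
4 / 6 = 2 / 3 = 0.67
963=963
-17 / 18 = -0.94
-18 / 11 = -1.64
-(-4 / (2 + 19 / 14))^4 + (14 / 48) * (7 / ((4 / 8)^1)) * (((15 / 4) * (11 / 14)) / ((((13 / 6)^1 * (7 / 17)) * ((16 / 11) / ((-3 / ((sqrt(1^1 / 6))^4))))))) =-1003.32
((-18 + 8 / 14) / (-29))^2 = 14884 / 41209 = 0.36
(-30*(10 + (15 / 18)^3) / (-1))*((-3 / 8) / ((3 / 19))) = -217075 / 288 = -753.73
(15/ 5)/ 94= 0.03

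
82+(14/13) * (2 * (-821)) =-21922/13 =-1686.31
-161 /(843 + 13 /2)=-322 /1699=-0.19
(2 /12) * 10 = 5 /3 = 1.67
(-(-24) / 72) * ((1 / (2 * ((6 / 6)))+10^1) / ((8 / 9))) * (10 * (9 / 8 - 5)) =-9765 / 64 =-152.58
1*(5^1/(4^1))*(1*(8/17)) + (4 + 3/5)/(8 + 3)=941/935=1.01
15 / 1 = 15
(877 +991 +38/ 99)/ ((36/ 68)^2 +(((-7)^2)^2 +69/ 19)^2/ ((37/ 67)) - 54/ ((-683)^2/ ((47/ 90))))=832701757582917725/ 4666524626150464755744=0.00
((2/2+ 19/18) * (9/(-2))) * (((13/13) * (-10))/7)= 185/14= 13.21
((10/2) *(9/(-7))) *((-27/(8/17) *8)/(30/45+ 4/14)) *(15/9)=20655/4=5163.75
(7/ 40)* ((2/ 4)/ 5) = 7/ 400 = 0.02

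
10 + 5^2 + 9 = 44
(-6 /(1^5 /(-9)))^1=54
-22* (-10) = 220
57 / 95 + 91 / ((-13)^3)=472 / 845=0.56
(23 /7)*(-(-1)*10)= 230 /7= 32.86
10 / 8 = 5 / 4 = 1.25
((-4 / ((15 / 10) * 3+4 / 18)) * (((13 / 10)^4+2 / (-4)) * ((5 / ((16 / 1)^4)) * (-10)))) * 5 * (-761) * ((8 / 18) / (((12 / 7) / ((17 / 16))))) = -125509447 / 78643200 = -1.60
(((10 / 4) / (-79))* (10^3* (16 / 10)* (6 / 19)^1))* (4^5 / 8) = -2046.64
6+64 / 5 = 18.80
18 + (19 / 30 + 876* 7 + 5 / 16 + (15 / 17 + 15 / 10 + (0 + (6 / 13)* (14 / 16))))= 326393947 / 53040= 6153.73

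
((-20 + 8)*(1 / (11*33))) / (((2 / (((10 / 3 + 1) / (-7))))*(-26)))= -1 / 2541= -0.00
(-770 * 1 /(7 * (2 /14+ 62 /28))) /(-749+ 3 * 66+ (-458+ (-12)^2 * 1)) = 28 /519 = 0.05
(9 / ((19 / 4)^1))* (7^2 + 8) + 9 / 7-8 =709 / 7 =101.29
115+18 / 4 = 239 / 2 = 119.50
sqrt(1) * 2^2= 4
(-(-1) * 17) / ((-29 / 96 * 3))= -544 / 29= -18.76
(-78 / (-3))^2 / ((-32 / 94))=-7943 / 4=-1985.75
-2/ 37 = -0.05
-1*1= -1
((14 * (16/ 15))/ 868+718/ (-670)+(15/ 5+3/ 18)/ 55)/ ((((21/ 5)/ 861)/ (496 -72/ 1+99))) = -4883707579/ 45694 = -106878.53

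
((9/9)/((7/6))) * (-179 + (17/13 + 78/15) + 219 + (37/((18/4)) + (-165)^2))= 4559612/195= 23382.63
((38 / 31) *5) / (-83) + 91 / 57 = 223313 / 146661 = 1.52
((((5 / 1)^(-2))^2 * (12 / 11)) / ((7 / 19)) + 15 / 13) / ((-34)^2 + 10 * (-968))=-724839 / 5332827500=-0.00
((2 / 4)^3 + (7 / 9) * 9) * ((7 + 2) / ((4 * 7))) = 513 / 224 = 2.29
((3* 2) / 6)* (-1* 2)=-2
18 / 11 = 1.64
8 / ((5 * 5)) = 0.32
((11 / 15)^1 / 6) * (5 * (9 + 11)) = 110 / 9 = 12.22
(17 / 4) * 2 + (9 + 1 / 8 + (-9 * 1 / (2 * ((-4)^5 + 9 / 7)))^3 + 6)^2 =511056579793613868108828185 / 2153942756111797693136656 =237.27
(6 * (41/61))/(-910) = -123/27755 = -0.00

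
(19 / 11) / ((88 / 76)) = 361 / 242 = 1.49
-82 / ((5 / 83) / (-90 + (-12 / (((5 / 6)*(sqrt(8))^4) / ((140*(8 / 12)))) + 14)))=660182 / 5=132036.40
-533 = -533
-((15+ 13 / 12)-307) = 3491 / 12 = 290.92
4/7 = 0.57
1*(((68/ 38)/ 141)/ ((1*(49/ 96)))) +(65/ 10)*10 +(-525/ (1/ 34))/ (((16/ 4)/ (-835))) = 326099263461/ 87514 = 3726252.52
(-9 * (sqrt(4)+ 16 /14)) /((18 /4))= -44 /7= -6.29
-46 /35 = -1.31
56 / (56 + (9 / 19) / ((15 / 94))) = 2660 / 2801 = 0.95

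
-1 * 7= -7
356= 356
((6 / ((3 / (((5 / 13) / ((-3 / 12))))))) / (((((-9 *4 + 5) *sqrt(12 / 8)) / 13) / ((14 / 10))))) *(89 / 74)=2492 *sqrt(6) / 3441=1.77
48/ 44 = 12/ 11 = 1.09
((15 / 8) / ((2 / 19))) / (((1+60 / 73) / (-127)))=-139065 / 112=-1241.65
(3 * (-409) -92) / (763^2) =-0.00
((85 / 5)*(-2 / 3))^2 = 1156 / 9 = 128.44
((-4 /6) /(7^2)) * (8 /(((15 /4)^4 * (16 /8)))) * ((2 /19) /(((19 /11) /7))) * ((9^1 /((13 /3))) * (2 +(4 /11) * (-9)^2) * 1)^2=-1471070208 /2936058125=-0.50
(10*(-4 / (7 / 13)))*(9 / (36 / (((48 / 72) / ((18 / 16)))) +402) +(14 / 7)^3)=-2572960 / 4319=-595.73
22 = 22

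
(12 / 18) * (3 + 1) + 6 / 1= 26 / 3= 8.67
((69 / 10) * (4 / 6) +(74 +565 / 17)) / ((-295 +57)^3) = -97 / 11692940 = -0.00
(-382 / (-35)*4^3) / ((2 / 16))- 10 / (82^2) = 657553233 / 117670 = 5588.11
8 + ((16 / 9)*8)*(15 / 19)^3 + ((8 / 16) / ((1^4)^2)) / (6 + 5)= 2270043 / 150898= 15.04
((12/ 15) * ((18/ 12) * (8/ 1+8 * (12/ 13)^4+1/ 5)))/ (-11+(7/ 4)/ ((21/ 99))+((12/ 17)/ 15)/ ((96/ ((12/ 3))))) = -2448539784/ 400282415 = -6.12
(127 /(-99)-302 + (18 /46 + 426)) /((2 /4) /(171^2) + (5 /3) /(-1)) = -1821506364 /24659657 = -73.87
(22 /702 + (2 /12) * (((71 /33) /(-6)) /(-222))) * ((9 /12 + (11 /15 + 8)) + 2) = 5743663 /15824160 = 0.36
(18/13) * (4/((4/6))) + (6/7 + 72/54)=2866/273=10.50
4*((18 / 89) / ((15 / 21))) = 504 / 445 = 1.13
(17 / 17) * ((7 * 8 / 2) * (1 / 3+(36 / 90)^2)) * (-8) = -8288 / 75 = -110.51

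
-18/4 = -9/2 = -4.50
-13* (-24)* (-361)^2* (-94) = -3822054288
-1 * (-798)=798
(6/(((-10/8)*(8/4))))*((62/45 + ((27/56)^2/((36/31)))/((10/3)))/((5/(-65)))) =21102289/470400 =44.86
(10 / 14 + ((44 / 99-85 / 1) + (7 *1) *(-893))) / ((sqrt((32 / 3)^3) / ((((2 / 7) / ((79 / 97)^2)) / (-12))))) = 3755084855 *sqrt(6) / 1409167872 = 6.53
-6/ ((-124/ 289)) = 867/ 62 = 13.98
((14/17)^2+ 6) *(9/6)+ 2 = 3473/289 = 12.02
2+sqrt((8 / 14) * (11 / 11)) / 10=sqrt(7) / 35+2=2.08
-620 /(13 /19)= -11780 /13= -906.15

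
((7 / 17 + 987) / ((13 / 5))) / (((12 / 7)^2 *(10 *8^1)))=411257 / 254592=1.62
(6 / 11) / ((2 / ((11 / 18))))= 1 / 6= 0.17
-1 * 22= -22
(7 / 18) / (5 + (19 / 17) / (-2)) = 119 / 1359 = 0.09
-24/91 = -0.26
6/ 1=6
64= 64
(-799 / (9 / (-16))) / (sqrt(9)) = 12784 / 27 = 473.48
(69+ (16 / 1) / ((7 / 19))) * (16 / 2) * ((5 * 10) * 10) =449714.29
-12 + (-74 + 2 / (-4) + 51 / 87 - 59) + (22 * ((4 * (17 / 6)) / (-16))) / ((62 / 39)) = -1112719 / 7192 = -154.72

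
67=67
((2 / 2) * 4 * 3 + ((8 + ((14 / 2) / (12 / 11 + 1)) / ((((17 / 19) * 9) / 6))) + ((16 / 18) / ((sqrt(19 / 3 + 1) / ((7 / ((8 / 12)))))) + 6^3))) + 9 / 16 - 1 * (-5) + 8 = 14 * sqrt(66) / 33 + 4730605 / 18768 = 255.50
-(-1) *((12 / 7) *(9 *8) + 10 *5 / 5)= 934 / 7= 133.43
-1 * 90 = -90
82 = 82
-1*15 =-15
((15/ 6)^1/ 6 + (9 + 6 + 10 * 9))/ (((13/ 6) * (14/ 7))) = 1265/ 52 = 24.33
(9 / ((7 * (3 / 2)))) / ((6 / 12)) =12 / 7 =1.71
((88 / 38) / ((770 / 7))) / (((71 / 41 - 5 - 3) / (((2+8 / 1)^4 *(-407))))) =66748000 / 4883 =13669.47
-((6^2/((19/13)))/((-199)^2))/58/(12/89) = -0.00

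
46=46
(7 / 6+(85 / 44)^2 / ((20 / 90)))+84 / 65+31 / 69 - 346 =-5666466763 / 17365920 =-326.30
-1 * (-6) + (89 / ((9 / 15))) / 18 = 769 / 54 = 14.24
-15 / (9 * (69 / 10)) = -50 / 207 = -0.24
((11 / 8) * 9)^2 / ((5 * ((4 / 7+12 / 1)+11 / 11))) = 68607 / 30400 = 2.26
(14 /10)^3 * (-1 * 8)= -21.95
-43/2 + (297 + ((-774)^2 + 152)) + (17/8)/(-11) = 52756291/88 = 599503.31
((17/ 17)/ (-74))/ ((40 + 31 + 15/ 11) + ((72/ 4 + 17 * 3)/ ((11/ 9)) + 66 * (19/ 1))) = -0.00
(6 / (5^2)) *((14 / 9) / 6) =14 / 225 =0.06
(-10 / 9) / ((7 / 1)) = -10 / 63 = -0.16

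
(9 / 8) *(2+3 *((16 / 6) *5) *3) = 137.25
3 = 3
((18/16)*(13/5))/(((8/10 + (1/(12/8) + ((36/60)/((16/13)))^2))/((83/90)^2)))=716456/490845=1.46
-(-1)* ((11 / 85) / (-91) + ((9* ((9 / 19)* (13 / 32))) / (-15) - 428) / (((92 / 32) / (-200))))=100668777043 / 3380195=29781.94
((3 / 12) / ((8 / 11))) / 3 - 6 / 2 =-277 / 96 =-2.89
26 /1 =26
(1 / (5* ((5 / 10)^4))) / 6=8 / 15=0.53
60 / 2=30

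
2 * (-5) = -10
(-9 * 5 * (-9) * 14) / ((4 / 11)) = 31185 / 2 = 15592.50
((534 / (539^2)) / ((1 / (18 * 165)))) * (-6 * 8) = -6920640 / 26411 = -262.04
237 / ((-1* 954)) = -79 / 318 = -0.25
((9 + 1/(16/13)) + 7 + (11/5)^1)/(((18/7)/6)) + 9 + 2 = 4429/80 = 55.36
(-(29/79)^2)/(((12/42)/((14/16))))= -0.41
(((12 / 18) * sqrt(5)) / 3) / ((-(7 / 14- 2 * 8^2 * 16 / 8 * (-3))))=-4 * sqrt(5) / 13833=-0.00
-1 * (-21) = 21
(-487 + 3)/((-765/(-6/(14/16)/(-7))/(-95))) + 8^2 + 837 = 2104463/2499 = 842.12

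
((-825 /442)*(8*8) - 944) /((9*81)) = -235024 /161109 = -1.46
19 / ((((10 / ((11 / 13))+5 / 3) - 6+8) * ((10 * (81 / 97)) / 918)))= 344641 / 2555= 134.89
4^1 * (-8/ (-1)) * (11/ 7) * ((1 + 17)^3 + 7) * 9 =18497952/ 7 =2642564.57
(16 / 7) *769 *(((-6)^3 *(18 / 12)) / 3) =-1328832 / 7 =-189833.14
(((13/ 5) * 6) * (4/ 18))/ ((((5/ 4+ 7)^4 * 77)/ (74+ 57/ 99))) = 32760832/ 45201378915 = 0.00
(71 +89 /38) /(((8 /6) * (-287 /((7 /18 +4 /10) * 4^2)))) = -65959 /27265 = -2.42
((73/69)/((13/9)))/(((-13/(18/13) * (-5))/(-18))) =-70956/252655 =-0.28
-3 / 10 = -0.30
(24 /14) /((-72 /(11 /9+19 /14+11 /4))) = -0.13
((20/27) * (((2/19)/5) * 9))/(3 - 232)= -0.00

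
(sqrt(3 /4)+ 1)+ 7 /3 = sqrt(3) /2+ 10 /3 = 4.20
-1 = -1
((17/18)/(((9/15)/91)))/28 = 1105/216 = 5.12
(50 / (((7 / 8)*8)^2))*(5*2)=500 / 49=10.20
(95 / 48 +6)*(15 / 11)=1915 / 176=10.88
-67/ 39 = -1.72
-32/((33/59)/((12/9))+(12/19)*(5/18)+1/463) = -199304832/3718841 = -53.59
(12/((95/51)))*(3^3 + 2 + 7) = 22032/95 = 231.92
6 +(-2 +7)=11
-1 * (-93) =93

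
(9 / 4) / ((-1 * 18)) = -0.12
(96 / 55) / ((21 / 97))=3104 / 385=8.06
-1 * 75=-75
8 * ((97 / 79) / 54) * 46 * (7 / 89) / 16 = 15617 / 379674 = 0.04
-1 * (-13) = 13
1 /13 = 0.08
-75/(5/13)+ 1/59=-11504/59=-194.98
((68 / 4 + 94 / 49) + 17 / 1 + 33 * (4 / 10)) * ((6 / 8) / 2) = 18051 / 980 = 18.42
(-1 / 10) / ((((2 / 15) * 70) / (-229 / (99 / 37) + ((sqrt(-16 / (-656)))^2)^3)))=291983767 / 318415020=0.92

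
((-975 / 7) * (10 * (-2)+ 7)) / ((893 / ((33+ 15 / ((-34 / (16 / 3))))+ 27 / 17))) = 6945900 / 106267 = 65.36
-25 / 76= -0.33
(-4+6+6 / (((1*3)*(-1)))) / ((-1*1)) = 0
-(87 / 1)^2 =-7569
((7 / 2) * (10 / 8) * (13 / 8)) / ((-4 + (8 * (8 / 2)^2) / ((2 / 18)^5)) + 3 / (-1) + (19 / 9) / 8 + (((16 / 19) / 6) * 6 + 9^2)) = 77805 / 82718550728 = 0.00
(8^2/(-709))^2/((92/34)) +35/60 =81349433/138739956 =0.59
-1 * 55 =-55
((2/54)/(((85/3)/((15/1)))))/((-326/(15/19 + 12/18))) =-83/947682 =-0.00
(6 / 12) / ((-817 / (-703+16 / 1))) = 687 / 1634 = 0.42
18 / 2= 9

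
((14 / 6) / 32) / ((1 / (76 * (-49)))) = -6517 / 24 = -271.54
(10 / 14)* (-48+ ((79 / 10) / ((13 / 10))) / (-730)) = -455599 / 13286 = -34.29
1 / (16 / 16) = 1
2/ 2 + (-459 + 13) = -445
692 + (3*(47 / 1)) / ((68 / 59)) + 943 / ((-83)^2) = 381542499 / 468452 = 814.48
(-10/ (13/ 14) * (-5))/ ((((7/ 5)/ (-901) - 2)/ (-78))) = 18921000/ 9017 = 2098.37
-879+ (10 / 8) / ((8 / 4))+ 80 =-6387 / 8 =-798.38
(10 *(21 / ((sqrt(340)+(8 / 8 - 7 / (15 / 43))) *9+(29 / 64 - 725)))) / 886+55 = 23888174191485 / 434332602667 - 7168000 *sqrt(85) / 1302997808001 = 55.00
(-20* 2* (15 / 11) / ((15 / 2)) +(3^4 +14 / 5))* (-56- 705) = -3203049 / 55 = -58237.25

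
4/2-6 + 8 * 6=44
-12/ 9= -4/ 3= -1.33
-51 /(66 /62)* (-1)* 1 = 527 /11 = 47.91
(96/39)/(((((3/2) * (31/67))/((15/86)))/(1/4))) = 0.15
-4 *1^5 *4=-16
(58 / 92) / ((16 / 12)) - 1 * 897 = -164961 / 184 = -896.53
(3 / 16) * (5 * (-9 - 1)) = -75 / 8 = -9.38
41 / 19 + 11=13.16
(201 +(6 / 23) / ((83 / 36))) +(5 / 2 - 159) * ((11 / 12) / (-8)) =80286287 / 366528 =219.05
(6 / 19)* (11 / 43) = 66 / 817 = 0.08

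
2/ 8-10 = -39/ 4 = -9.75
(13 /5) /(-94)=-13 /470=-0.03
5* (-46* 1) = -230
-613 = -613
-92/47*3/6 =-46/47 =-0.98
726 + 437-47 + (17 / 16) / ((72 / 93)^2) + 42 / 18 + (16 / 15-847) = 12633877 / 46080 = 274.17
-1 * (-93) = 93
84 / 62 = 42 / 31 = 1.35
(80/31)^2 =6400/961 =6.66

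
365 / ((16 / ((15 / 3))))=1825 / 16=114.06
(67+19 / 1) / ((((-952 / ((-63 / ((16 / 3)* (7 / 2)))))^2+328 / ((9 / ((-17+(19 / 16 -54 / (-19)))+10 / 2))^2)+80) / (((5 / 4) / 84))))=75441780 / 4710272064071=0.00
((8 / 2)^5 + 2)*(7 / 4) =3591 / 2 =1795.50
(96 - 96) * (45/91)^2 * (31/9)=0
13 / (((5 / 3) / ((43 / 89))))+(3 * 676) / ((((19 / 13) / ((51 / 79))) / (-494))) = -15556472997 / 35155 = -442510.97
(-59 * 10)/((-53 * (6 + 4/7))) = 2065/1219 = 1.69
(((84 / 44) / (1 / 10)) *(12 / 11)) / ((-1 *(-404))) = 0.05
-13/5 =-2.60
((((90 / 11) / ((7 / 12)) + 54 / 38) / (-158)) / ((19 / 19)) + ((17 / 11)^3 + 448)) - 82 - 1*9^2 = 8071852993 / 27969634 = 288.59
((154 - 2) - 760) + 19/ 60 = -36461/ 60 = -607.68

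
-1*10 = -10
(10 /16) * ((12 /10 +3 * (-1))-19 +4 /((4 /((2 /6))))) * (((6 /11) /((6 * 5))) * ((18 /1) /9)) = -307 /660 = -0.47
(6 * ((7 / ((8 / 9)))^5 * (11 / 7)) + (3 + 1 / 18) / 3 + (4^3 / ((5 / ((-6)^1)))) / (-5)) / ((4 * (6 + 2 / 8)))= 11423.09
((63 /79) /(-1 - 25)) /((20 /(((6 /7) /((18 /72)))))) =-27 /5135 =-0.01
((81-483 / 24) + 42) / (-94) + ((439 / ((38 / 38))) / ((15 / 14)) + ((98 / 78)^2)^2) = 3576236877469 / 8698538160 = 411.13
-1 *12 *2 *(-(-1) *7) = -168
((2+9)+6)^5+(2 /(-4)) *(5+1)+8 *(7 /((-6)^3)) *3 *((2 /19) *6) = 80931650 /57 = 1419853.51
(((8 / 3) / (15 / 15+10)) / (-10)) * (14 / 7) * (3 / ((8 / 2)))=-2 / 55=-0.04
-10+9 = -1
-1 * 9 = -9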